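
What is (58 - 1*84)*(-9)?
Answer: 234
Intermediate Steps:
(58 - 1*84)*(-9) = (58 - 84)*(-9) = -26*(-9) = 234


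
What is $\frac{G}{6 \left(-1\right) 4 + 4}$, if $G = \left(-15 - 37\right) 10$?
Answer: $26$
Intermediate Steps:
$G = -520$ ($G = \left(-52\right) 10 = -520$)
$\frac{G}{6 \left(-1\right) 4 + 4} = \frac{1}{6 \left(-1\right) 4 + 4} \left(-520\right) = \frac{1}{\left(-6\right) 4 + 4} \left(-520\right) = \frac{1}{-24 + 4} \left(-520\right) = \frac{1}{-20} \left(-520\right) = \left(- \frac{1}{20}\right) \left(-520\right) = 26$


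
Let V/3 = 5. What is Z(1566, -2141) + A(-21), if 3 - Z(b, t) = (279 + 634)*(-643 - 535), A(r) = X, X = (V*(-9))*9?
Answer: 1074302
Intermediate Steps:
V = 15 (V = 3*5 = 15)
X = -1215 (X = (15*(-9))*9 = -135*9 = -1215)
A(r) = -1215
Z(b, t) = 1075517 (Z(b, t) = 3 - (279 + 634)*(-643 - 535) = 3 - 913*(-1178) = 3 - 1*(-1075514) = 3 + 1075514 = 1075517)
Z(1566, -2141) + A(-21) = 1075517 - 1215 = 1074302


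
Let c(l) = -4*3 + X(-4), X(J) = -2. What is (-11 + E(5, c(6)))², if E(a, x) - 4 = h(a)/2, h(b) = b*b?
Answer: 121/4 ≈ 30.250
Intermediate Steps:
h(b) = b²
c(l) = -14 (c(l) = -4*3 - 2 = -12 - 2 = -14)
E(a, x) = 4 + a²/2
(-11 + E(5, c(6)))² = (-11 + (4 + (½)*5²))² = (-11 + (4 + (½)*25))² = (-11 + (4 + 25/2))² = (-11 + 33/2)² = (11/2)² = 121/4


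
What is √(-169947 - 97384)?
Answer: I*√267331 ≈ 517.04*I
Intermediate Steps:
√(-169947 - 97384) = √(-267331) = I*√267331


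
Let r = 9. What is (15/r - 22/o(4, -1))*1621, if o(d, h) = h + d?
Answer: -27557/3 ≈ -9185.7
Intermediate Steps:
o(d, h) = d + h
(15/r - 22/o(4, -1))*1621 = (15/9 - 22/(4 - 1))*1621 = (15*(⅑) - 22/3)*1621 = (5/3 - 22*⅓)*1621 = (5/3 - 22/3)*1621 = -17/3*1621 = -27557/3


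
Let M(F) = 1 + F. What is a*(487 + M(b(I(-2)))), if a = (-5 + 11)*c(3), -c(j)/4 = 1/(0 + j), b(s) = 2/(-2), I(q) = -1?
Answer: -3896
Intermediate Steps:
b(s) = -1 (b(s) = 2*(-½) = -1)
c(j) = -4/j (c(j) = -4/(0 + j) = -4/j)
a = -8 (a = (-5 + 11)*(-4/3) = 6*(-4*⅓) = 6*(-4/3) = -8)
a*(487 + M(b(I(-2)))) = -8*(487 + (1 - 1)) = -8*(487 + 0) = -8*487 = -3896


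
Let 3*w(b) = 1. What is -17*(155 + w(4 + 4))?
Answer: -7922/3 ≈ -2640.7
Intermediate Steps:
w(b) = ⅓ (w(b) = (⅓)*1 = ⅓)
-17*(155 + w(4 + 4)) = -17*(155 + ⅓) = -17*466/3 = -7922/3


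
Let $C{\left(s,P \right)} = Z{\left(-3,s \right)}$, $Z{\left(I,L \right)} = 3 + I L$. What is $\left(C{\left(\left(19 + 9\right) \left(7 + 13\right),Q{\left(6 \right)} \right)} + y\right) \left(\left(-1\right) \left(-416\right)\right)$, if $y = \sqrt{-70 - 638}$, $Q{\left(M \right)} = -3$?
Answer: $-697632 + 832 i \sqrt{177} \approx -6.9763 \cdot 10^{5} + 11069.0 i$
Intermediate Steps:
$y = 2 i \sqrt{177}$ ($y = \sqrt{-708} = 2 i \sqrt{177} \approx 26.608 i$)
$C{\left(s,P \right)} = 3 - 3 s$
$\left(C{\left(\left(19 + 9\right) \left(7 + 13\right),Q{\left(6 \right)} \right)} + y\right) \left(\left(-1\right) \left(-416\right)\right) = \left(\left(3 - 3 \left(19 + 9\right) \left(7 + 13\right)\right) + 2 i \sqrt{177}\right) \left(\left(-1\right) \left(-416\right)\right) = \left(\left(3 - 3 \cdot 28 \cdot 20\right) + 2 i \sqrt{177}\right) 416 = \left(\left(3 - 1680\right) + 2 i \sqrt{177}\right) 416 = \left(-1677 + 2 i \sqrt{177}\right) 416 = -697632 + 832 i \sqrt{177}$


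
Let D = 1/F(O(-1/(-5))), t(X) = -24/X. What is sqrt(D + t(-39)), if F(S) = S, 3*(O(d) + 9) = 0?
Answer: sqrt(767)/39 ≈ 0.71012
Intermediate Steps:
O(d) = -9 (O(d) = -9 + (1/3)*0 = -9 + 0 = -9)
D = -1/9 (D = 1/(-9) = -1/9 ≈ -0.11111)
sqrt(D + t(-39)) = sqrt(-1/9 - 24/(-39)) = sqrt(-1/9 - 24*(-1/39)) = sqrt(-1/9 + 8/13) = sqrt(59/117) = sqrt(767)/39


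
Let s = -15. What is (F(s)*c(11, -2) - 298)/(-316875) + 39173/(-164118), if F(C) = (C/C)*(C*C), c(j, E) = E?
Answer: -4096728037/17334963750 ≈ -0.23633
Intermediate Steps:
F(C) = C² (F(C) = 1*C² = C²)
(F(s)*c(11, -2) - 298)/(-316875) + 39173/(-164118) = ((-15)²*(-2) - 298)/(-316875) + 39173/(-164118) = (225*(-2) - 298)*(-1/316875) + 39173*(-1/164118) = (-450 - 298)*(-1/316875) - 39173/164118 = -748*(-1/316875) - 39173/164118 = 748/316875 - 39173/164118 = -4096728037/17334963750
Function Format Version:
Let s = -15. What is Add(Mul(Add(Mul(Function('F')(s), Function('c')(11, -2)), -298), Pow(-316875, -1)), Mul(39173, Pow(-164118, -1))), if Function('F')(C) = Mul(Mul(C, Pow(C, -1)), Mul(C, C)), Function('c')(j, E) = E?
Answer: Rational(-4096728037, 17334963750) ≈ -0.23633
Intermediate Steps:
Function('F')(C) = Pow(C, 2) (Function('F')(C) = Mul(1, Pow(C, 2)) = Pow(C, 2))
Add(Mul(Add(Mul(Function('F')(s), Function('c')(11, -2)), -298), Pow(-316875, -1)), Mul(39173, Pow(-164118, -1))) = Add(Mul(Add(Mul(Pow(-15, 2), -2), -298), Pow(-316875, -1)), Mul(39173, Pow(-164118, -1))) = Add(Mul(Add(Mul(225, -2), -298), Rational(-1, 316875)), Mul(39173, Rational(-1, 164118))) = Add(Mul(Add(-450, -298), Rational(-1, 316875)), Rational(-39173, 164118)) = Add(Mul(-748, Rational(-1, 316875)), Rational(-39173, 164118)) = Add(Rational(748, 316875), Rational(-39173, 164118)) = Rational(-4096728037, 17334963750)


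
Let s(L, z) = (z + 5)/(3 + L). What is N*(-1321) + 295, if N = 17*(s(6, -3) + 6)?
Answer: -1254937/9 ≈ -1.3944e+5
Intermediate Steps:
s(L, z) = (5 + z)/(3 + L)
N = 952/9 (N = 17*((5 - 3)/(3 + 6) + 6) = 17*(2/9 + 6) = 17*(56/9) = 952/9 ≈ 105.78)
N*(-1321) + 295 = (952/9)*(-1321) + 295 = -1257592/9 + 295 = -1254937/9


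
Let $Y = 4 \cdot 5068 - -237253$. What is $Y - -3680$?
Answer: $261205$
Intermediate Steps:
$Y = 257525$ ($Y = 20272 + 237253 = 257525$)
$Y - -3680 = 257525 - -3680 = 257525 + 3680 = 261205$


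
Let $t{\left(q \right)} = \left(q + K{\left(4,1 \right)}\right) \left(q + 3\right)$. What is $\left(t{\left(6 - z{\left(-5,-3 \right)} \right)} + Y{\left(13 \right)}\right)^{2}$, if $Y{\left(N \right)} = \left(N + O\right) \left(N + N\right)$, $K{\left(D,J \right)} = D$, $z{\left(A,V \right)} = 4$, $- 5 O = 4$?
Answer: $\frac{3013696}{25} \approx 1.2055 \cdot 10^{5}$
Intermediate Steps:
$O = - \frac{4}{5}$ ($O = \left(- \frac{1}{5}\right) 4 = - \frac{4}{5} \approx -0.8$)
$Y{\left(N \right)} = 2 N \left(- \frac{4}{5} + N\right)$ ($Y{\left(N \right)} = \left(N - \frac{4}{5}\right) \left(N + N\right) = \left(- \frac{4}{5} + N\right) 2 N = 2 N \left(- \frac{4}{5} + N\right)$)
$t{\left(q \right)} = \left(3 + q\right) \left(4 + q\right)$ ($t{\left(q \right)} = \left(q + 4\right) \left(q + 3\right) = \left(4 + q\right) \left(3 + q\right) = \left(3 + q\right) \left(4 + q\right)$)
$\left(t{\left(6 - z{\left(-5,-3 \right)} \right)} + Y{\left(13 \right)}\right)^{2} = \left(\left(12 + \left(6 - 4\right)^{2} + 7 \left(6 - 4\right)\right) + \frac{2}{5} \cdot 13 \left(-4 + 5 \cdot 13\right)\right)^{2} = \left(\left(12 + \left(6 - 4\right)^{2} + 7 \left(6 - 4\right)\right) + \frac{2}{5} \cdot 13 \left(-4 + 65\right)\right)^{2} = \left(\left(12 + 2^{2} + 7 \cdot 2\right) + \frac{2}{5} \cdot 13 \cdot 61\right)^{2} = \left(\left(12 + 4 + 14\right) + \frac{1586}{5}\right)^{2} = \left(30 + \frac{1586}{5}\right)^{2} = \left(\frac{1736}{5}\right)^{2} = \frac{3013696}{25}$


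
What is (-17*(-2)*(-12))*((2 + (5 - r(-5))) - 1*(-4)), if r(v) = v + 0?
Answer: -6528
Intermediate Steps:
r(v) = v
(-17*(-2)*(-12))*((2 + (5 - r(-5))) - 1*(-4)) = (-17*(-2)*(-12))*((2 + (5 - 1*(-5))) - 1*(-4)) = (34*(-12))*((2 + (5 + 5)) + 4) = -408*((2 + 10) + 4) = -408*(12 + 4) = -408*16 = -6528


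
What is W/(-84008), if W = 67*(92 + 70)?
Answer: -5427/42004 ≈ -0.12920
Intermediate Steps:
W = 10854 (W = 67*162 = 10854)
W/(-84008) = 10854/(-84008) = 10854*(-1/84008) = -5427/42004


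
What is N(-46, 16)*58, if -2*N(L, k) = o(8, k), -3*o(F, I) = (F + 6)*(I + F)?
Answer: 3248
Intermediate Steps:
o(F, I) = -(6 + F)*(F + I)/3 (o(F, I) = -(F + 6)*(I + F)/3 = -(6 + F)*(F + I)/3)
N(L, k) = 56/3 + 7*k/3 (N(L, k) = -(-2*8 - 2*k - 1/3*8**2 - 1/3*8*k)/2 = -(-16 - 2*k - 1/3*64 - 8*k/3)/2 = -(-16 - 2*k - 64/3 - 8*k/3)/2 = -(-112/3 - 14*k/3)/2 = 56/3 + 7*k/3)
N(-46, 16)*58 = (56/3 + (7/3)*16)*58 = (56/3 + 112/3)*58 = 56*58 = 3248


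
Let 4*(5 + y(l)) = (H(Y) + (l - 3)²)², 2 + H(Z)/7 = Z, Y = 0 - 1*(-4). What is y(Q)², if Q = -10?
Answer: 1120173961/16 ≈ 7.0011e+7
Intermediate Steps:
Y = 4 (Y = 0 + 4 = 4)
H(Z) = -14 + 7*Z
y(l) = -5 + (14 + (-3 + l)²)²/4 (y(l) = -5 + ((-14 + 7*4) + (l - 3)²)²/4 = -5 + ((-14 + 28) + (-3 + l)²)²/4 = -5 + (14 + (-3 + l)²)²/4)
y(Q)² = (-5 + (14 + (-3 - 10)²)²/4)² = (-5 + (14 + (-13)²)²/4)² = (-5 + (14 + 169)²/4)² = (-5 + (¼)*183²)² = (-5 + (¼)*33489)² = (-5 + 33489/4)² = (33469/4)² = 1120173961/16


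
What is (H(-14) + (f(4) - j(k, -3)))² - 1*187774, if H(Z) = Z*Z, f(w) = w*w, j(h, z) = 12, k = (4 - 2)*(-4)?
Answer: -147774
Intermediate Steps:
k = -8 (k = 2*(-4) = -8)
f(w) = w²
H(Z) = Z²
(H(-14) + (f(4) - j(k, -3)))² - 1*187774 = ((-14)² + (4² - 1*12))² - 1*187774 = (196 + (16 - 12))² - 187774 = (196 + 4)² - 187774 = 200² - 187774 = 40000 - 187774 = -147774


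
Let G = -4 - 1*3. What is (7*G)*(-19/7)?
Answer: 133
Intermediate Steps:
G = -7 (G = -4 - 3 = -7)
(7*G)*(-19/7) = (7*(-7))*(-19/7) = -(-931)/7 = -49*(-19/7) = 133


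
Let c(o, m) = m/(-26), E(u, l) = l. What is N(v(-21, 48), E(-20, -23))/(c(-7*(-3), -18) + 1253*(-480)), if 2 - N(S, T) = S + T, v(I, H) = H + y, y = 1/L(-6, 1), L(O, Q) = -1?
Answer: 286/7818711 ≈ 3.6579e-5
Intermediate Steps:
y = -1 (y = 1/(-1) = -1)
c(o, m) = -m/26 (c(o, m) = m*(-1/26) = -m/26)
v(I, H) = -1 + H (v(I, H) = H - 1 = -1 + H)
N(S, T) = 2 - S - T (N(S, T) = 2 - (S + T) = 2 + (-S - T) = 2 - S - T)
N(v(-21, 48), E(-20, -23))/(c(-7*(-3), -18) + 1253*(-480)) = (2 - (-1 + 48) - 1*(-23))/(-1/26*(-18) + 1253*(-480)) = (2 - 1*47 + 23)/(9/13 - 601440) = (2 - 47 + 23)/(-7818711/13) = -22*(-13/7818711) = 286/7818711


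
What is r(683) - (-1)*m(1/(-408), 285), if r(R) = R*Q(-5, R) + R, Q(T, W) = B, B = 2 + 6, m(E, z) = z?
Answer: 6432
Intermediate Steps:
B = 8
Q(T, W) = 8
r(R) = 9*R (r(R) = R*8 + R = 8*R + R = 9*R)
r(683) - (-1)*m(1/(-408), 285) = 9*683 - (-1)*285 = 6147 - 1*(-285) = 6147 + 285 = 6432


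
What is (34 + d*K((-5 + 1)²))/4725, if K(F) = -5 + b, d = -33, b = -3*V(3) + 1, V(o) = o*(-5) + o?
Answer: -146/675 ≈ -0.21630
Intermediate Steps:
V(o) = -4*o (V(o) = -5*o + o = -4*o)
b = 37 (b = -(-12)*3 + 1 = -3*(-12) + 1 = 36 + 1 = 37)
K(F) = 32 (K(F) = -5 + 37 = 32)
(34 + d*K((-5 + 1)²))/4725 = (34 - 33*32)/4725 = (34 - 1056)*(1/4725) = -1022*1/4725 = -146/675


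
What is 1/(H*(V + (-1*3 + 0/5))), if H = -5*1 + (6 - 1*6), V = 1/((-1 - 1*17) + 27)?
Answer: 9/130 ≈ 0.069231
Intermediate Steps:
V = ⅑ (V = 1/((-1 - 17) + 27) = 1/(-18 + 27) = 1/9 = ⅑ ≈ 0.11111)
H = -5 (H = -5 + (6 - 6) = -5 + 0 = -5)
1/(H*(V + (-1*3 + 0/5))) = 1/(-5*(⅑ + (-1*3 + 0/5))) = 1/(-5*(⅑ + (-3 + 0*(⅕)))) = 1/(-5*(⅑ + (-3 + 0))) = 1/(-5*(⅑ - 3)) = 1/(-5*(-26/9)) = 1/(130/9) = 9/130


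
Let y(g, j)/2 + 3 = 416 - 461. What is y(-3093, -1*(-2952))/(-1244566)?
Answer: 48/622283 ≈ 7.7135e-5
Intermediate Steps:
y(g, j) = -96 (y(g, j) = -6 + 2*(416 - 461) = -6 + 2*(-45) = -6 - 90 = -96)
y(-3093, -1*(-2952))/(-1244566) = -96/(-1244566) = -96*(-1/1244566) = 48/622283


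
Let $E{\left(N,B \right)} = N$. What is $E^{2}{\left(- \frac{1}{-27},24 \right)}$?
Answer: $\frac{1}{729} \approx 0.0013717$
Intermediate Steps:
$E^{2}{\left(- \frac{1}{-27},24 \right)} = \left(- \frac{1}{-27}\right)^{2} = \left(\left(-1\right) \left(- \frac{1}{27}\right)\right)^{2} = \left(\frac{1}{27}\right)^{2} = \frac{1}{729}$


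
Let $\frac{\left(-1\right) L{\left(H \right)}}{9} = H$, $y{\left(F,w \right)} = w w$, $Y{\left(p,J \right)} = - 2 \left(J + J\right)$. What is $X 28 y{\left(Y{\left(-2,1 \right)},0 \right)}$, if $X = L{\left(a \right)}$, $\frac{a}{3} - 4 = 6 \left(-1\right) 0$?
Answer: $0$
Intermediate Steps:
$a = 12$ ($a = 12 + 3 \cdot 6 \left(-1\right) 0 = 12 + 3 \left(\left(-6\right) 0\right) = 12 + 3 \cdot 0 = 12 + 0 = 12$)
$Y{\left(p,J \right)} = - 4 J$ ($Y{\left(p,J \right)} = - 2 \cdot 2 J = - 4 J$)
$y{\left(F,w \right)} = w^{2}$
$L{\left(H \right)} = - 9 H$
$X = -108$ ($X = \left(-9\right) 12 = -108$)
$X 28 y{\left(Y{\left(-2,1 \right)},0 \right)} = \left(-108\right) 28 \cdot 0^{2} = \left(-3024\right) 0 = 0$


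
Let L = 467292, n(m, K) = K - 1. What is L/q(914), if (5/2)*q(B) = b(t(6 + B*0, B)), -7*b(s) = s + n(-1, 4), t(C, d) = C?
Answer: -2725870/3 ≈ -9.0862e+5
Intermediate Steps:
n(m, K) = -1 + K
b(s) = -3/7 - s/7 (b(s) = -(s + (-1 + 4))/7 = -(s + 3)/7 = -(3 + s)/7 = -3/7 - s/7)
q(B) = -18/35 (q(B) = 2*(-3/7 - (6 + B*0)/7)/5 = 2*(-3/7 - (6 + 0)/7)/5 = 2*(-3/7 - ⅐*6)/5 = 2*(-3/7 - 6/7)/5 = (⅖)*(-9/7) = -18/35)
L/q(914) = 467292/(-18/35) = 467292*(-35/18) = -2725870/3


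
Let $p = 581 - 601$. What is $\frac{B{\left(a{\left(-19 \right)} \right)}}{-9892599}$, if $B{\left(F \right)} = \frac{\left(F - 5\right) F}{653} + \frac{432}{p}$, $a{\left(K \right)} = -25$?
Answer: $\frac{22258}{10766445245} \approx 2.0674 \cdot 10^{-6}$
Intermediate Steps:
$p = -20$ ($p = 581 - 601 = -20$)
$B{\left(F \right)} = - \frac{108}{5} + \frac{F \left(-5 + F\right)}{653}$ ($B{\left(F \right)} = \frac{\left(F - 5\right) F}{653} + \frac{432}{-20} = \left(-5 + F\right) F \frac{1}{653} + 432 \left(- \frac{1}{20}\right) = F \left(-5 + F\right) \frac{1}{653} - \frac{108}{5} = \frac{F \left(-5 + F\right)}{653} - \frac{108}{5} = - \frac{108}{5} + \frac{F \left(-5 + F\right)}{653}$)
$\frac{B{\left(a{\left(-19 \right)} \right)}}{-9892599} = \frac{- \frac{108}{5} + \frac{1}{653} \left(-25\right) \left(-5 - 25\right)}{-9892599} = \left(- \frac{108}{5} + \frac{1}{653} \left(-25\right) \left(-30\right)\right) \left(- \frac{1}{9892599}\right) = \left(- \frac{108}{5} + \frac{750}{653}\right) \left(- \frac{1}{9892599}\right) = \left(- \frac{66774}{3265}\right) \left(- \frac{1}{9892599}\right) = \frac{22258}{10766445245}$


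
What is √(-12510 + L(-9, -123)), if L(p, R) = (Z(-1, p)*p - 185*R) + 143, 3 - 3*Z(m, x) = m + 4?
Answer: 14*√53 ≈ 101.92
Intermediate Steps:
Z(m, x) = -⅓ - m/3 (Z(m, x) = 1 - (m + 4)/3 = 1 - (4 + m)/3 = 1 + (-4/3 - m/3) = -⅓ - m/3)
L(p, R) = 143 - 185*R (L(p, R) = ((-⅓ - ⅓*(-1))*p - 185*R) + 143 = ((-⅓ + ⅓)*p - 185*R) + 143 = (0*p - 185*R) + 143 = (0 - 185*R) + 143 = -185*R + 143 = 143 - 185*R)
√(-12510 + L(-9, -123)) = √(-12510 + (143 - 185*(-123))) = √(-12510 + (143 + 22755)) = √(-12510 + 22898) = √10388 = 14*√53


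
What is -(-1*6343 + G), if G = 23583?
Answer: -17240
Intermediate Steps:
-(-1*6343 + G) = -(-1*6343 + 23583) = -(-6343 + 23583) = -1*17240 = -17240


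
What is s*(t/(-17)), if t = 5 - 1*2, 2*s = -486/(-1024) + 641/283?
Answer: -1190883/4926464 ≈ -0.24173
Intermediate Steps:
s = 396961/289792 (s = (-486/(-1024) + 641/283)/2 = (-486*(-1/1024) + 641*(1/283))/2 = (243/512 + 641/283)/2 = (½)*(396961/144896) = 396961/289792 ≈ 1.3698)
t = 3 (t = 5 - 2 = 3)
s*(t/(-17)) = 396961*(3/(-17))/289792 = 396961*(3*(-1/17))/289792 = (396961/289792)*(-3/17) = -1190883/4926464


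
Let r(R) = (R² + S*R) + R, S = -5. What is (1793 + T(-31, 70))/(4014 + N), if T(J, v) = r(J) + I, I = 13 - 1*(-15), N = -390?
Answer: 1453/1812 ≈ 0.80188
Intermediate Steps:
r(R) = R² - 4*R (r(R) = (R² - 5*R) + R = R² - 4*R)
I = 28 (I = 13 + 15 = 28)
T(J, v) = 28 + J*(-4 + J) (T(J, v) = J*(-4 + J) + 28 = 28 + J*(-4 + J))
(1793 + T(-31, 70))/(4014 + N) = (1793 + (28 - 31*(-4 - 31)))/(4014 - 390) = (1793 + (28 - 31*(-35)))/3624 = (1793 + (28 + 1085))*(1/3624) = (1793 + 1113)*(1/3624) = 2906*(1/3624) = 1453/1812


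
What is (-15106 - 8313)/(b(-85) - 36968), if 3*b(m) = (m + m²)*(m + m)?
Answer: 23419/441568 ≈ 0.053036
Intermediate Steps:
b(m) = 2*m*(m + m²)/3 (b(m) = ((m + m²)*(m + m))/3 = ((m + m²)*(2*m))/3 = (2*m*(m + m²))/3 = 2*m*(m + m²)/3)
(-15106 - 8313)/(b(-85) - 36968) = (-15106 - 8313)/((⅔)*(-85)²*(1 - 85) - 36968) = -23419/((⅔)*7225*(-84) - 36968) = -23419/(-404600 - 36968) = -23419/(-441568) = -23419*(-1/441568) = 23419/441568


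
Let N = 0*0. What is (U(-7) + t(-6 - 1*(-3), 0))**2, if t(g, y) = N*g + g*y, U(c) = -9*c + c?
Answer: 3136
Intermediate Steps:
N = 0
U(c) = -8*c
t(g, y) = g*y (t(g, y) = 0*g + g*y = 0 + g*y = g*y)
(U(-7) + t(-6 - 1*(-3), 0))**2 = (-8*(-7) + (-6 - 1*(-3))*0)**2 = (56 + (-6 + 3)*0)**2 = (56 - 3*0)**2 = (56 + 0)**2 = 56**2 = 3136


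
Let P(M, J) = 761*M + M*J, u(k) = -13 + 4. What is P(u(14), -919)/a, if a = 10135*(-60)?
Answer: -237/101350 ≈ -0.0023384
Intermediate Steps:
a = -608100
u(k) = -9
P(M, J) = 761*M + J*M
P(u(14), -919)/a = -9*(761 - 919)/(-608100) = -9*(-158)*(-1/608100) = 1422*(-1/608100) = -237/101350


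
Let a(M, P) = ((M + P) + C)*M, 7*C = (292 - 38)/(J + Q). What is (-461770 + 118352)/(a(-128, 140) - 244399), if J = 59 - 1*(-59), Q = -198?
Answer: 387730/277603 ≈ 1.3967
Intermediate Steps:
J = 118 (J = 59 + 59 = 118)
C = -127/280 (C = ((292 - 38)/(118 - 198))/7 = (254/(-80))/7 = (254*(-1/80))/7 = (1/7)*(-127/40) = -127/280 ≈ -0.45357)
a(M, P) = M*(-127/280 + M + P) (a(M, P) = ((M + P) - 127/280)*M = (-127/280 + M + P)*M = M*(-127/280 + M + P))
(-461770 + 118352)/(a(-128, 140) - 244399) = (-461770 + 118352)/((1/280)*(-128)*(-127 + 280*(-128) + 280*140) - 244399) = -343418/((1/280)*(-128)*(-127 - 35840 + 39200) - 244399) = -343418/((1/280)*(-128)*3233 - 244399) = -343418/(-51728/35 - 244399) = -343418/(-8605693/35) = -343418*(-35/8605693) = 387730/277603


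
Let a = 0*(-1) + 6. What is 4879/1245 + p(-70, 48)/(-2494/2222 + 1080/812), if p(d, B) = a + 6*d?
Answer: -116017995499/58302105 ≈ -1989.9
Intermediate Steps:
a = 6 (a = 0 + 6 = 6)
p(d, B) = 6 + 6*d
4879/1245 + p(-70, 48)/(-2494/2222 + 1080/812) = 4879/1245 + (6 + 6*(-70))/(-2494/2222 + 1080/812) = 4879*(1/1245) + (6 - 420)/(-2494*1/2222 + 1080*(1/812)) = 4879/1245 - 414/(-1247/1111 + 270/203) = 4879/1245 - 414/46829/225533 = 4879/1245 - 414*225533/46829 = 4879/1245 - 93370662/46829 = -116017995499/58302105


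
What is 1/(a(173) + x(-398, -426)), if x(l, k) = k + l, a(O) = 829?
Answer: ⅕ ≈ 0.20000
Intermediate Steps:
1/(a(173) + x(-398, -426)) = 1/(829 + (-426 - 398)) = 1/(829 - 824) = 1/5 = ⅕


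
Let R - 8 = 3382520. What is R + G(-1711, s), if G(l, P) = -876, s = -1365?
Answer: 3381652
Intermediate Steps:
R = 3382528 (R = 8 + 3382520 = 3382528)
R + G(-1711, s) = 3382528 - 876 = 3381652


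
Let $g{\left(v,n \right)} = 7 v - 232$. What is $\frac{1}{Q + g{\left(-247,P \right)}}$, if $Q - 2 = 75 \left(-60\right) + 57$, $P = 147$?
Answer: $- \frac{1}{6402} \approx -0.0001562$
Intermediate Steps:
$Q = -4441$ ($Q = 2 + \left(75 \left(-60\right) + 57\right) = 2 + \left(-4500 + 57\right) = 2 - 4443 = -4441$)
$g{\left(v,n \right)} = -232 + 7 v$
$\frac{1}{Q + g{\left(-247,P \right)}} = \frac{1}{-4441 + \left(-232 + 7 \left(-247\right)\right)} = \frac{1}{-4441 - 1961} = \frac{1}{-6402} = - \frac{1}{6402}$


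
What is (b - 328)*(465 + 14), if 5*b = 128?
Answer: -724248/5 ≈ -1.4485e+5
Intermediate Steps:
b = 128/5 (b = (⅕)*128 = 128/5 ≈ 25.600)
(b - 328)*(465 + 14) = (128/5 - 328)*(465 + 14) = -1512/5*479 = -724248/5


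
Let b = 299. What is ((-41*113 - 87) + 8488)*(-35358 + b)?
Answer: -132102312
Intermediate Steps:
((-41*113 - 87) + 8488)*(-35358 + b) = ((-41*113 - 87) + 8488)*(-35358 + 299) = ((-4633 - 87) + 8488)*(-35059) = (-4720 + 8488)*(-35059) = 3768*(-35059) = -132102312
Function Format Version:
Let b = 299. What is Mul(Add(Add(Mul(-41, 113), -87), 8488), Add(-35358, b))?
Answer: -132102312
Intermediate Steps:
Mul(Add(Add(Mul(-41, 113), -87), 8488), Add(-35358, b)) = Mul(Add(Add(Mul(-41, 113), -87), 8488), Add(-35358, 299)) = Mul(Add(Add(-4633, -87), 8488), -35059) = Mul(Add(-4720, 8488), -35059) = Mul(3768, -35059) = -132102312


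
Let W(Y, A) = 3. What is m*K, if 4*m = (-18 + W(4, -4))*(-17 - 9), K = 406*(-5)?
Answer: -197925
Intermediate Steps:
K = -2030
m = 195/2 (m = ((-18 + 3)*(-17 - 9))/4 = (-15*(-26))/4 = (¼)*390 = 195/2 ≈ 97.500)
m*K = (195/2)*(-2030) = -197925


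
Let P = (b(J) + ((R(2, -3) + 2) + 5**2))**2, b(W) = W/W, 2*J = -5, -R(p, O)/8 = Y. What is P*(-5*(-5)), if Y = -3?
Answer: 67600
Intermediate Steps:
R(p, O) = 24 (R(p, O) = -8*(-3) = 24)
J = -5/2 (J = (1/2)*(-5) = -5/2 ≈ -2.5000)
b(W) = 1
P = 2704 (P = (1 + ((24 + 2) + 5**2))**2 = (1 + (26 + 25))**2 = (1 + 51)**2 = 52**2 = 2704)
P*(-5*(-5)) = 2704*(-5*(-5)) = 2704*25 = 67600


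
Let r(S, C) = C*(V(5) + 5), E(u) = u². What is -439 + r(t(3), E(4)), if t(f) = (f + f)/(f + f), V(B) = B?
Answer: -279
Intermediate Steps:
t(f) = 1 (t(f) = (2*f)/((2*f)) = (2*f)*(1/(2*f)) = 1)
r(S, C) = 10*C (r(S, C) = C*(5 + 5) = C*10 = 10*C)
-439 + r(t(3), E(4)) = -439 + 10*4² = -439 + 10*16 = -439 + 160 = -279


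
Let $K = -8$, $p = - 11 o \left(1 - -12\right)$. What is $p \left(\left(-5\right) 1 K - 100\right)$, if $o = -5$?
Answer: $-42900$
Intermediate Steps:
$p = 715$ ($p = \left(-11\right) \left(-5\right) \left(1 - -12\right) = 55 \left(1 + 12\right) = 55 \cdot 13 = 715$)
$p \left(\left(-5\right) 1 K - 100\right) = 715 \left(\left(-5\right) 1 \left(-8\right) - 100\right) = 715 \left(\left(-5\right) \left(-8\right) - 100\right) = 715 \left(40 - 100\right) = 715 \left(-60\right) = -42900$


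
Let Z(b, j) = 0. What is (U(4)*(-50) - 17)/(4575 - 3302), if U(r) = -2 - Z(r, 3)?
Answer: 83/1273 ≈ 0.065200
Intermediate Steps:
U(r) = -2 (U(r) = -2 - 1*0 = -2 + 0 = -2)
(U(4)*(-50) - 17)/(4575 - 3302) = (-2*(-50) - 17)/(4575 - 3302) = (100 - 17)/1273 = 83*(1/1273) = 83/1273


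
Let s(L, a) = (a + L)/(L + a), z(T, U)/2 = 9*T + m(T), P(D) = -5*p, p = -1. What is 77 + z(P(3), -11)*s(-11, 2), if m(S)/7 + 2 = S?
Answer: 209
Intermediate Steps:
m(S) = -14 + 7*S
P(D) = 5 (P(D) = -5*(-1) = 5)
z(T, U) = -28 + 32*T (z(T, U) = 2*(9*T + (-14 + 7*T)) = 2*(-14 + 16*T) = -28 + 32*T)
s(L, a) = 1 (s(L, a) = (L + a)/(L + a) = 1)
77 + z(P(3), -11)*s(-11, 2) = 77 + (-28 + 32*5)*1 = 77 + (-28 + 160)*1 = 77 + 132*1 = 77 + 132 = 209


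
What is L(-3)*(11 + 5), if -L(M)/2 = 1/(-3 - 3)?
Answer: 16/3 ≈ 5.3333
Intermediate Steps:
L(M) = ⅓ (L(M) = -2/(-3 - 3) = -2/(-6) = -2*(-⅙) = ⅓)
L(-3)*(11 + 5) = (11 + 5)/3 = (⅓)*16 = 16/3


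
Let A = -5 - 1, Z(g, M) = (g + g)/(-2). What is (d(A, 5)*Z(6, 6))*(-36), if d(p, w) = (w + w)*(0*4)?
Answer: 0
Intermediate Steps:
Z(g, M) = -g
A = -6
d(p, w) = 0 (d(p, w) = (2*w)*0 = 0)
(d(A, 5)*Z(6, 6))*(-36) = (0*(-1*6))*(-36) = (0*(-6))*(-36) = 0*(-36) = 0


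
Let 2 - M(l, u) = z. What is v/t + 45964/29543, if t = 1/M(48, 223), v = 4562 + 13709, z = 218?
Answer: -116592467084/29543 ≈ -3.9465e+6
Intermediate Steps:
M(l, u) = -216 (M(l, u) = 2 - 1*218 = 2 - 218 = -216)
v = 18271
t = -1/216 (t = 1/(-216) = -1/216 ≈ -0.0046296)
v/t + 45964/29543 = 18271/(-1/216) + 45964/29543 = 18271*(-216) + 45964*(1/29543) = -3946536 + 45964/29543 = -116592467084/29543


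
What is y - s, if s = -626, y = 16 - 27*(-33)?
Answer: 1533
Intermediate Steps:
y = 907 (y = 16 + 891 = 907)
y - s = 907 - 1*(-626) = 907 + 626 = 1533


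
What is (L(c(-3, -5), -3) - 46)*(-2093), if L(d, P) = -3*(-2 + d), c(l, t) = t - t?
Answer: 83720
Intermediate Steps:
c(l, t) = 0
L(d, P) = 6 - 3*d
(L(c(-3, -5), -3) - 46)*(-2093) = ((6 - 3*0) - 46)*(-2093) = ((6 + 0) - 46)*(-2093) = (6 - 46)*(-2093) = -40*(-2093) = 83720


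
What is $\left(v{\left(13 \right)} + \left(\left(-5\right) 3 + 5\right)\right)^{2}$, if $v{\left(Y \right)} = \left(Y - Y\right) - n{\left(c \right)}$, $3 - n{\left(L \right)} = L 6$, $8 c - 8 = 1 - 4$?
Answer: $\frac{1369}{16} \approx 85.563$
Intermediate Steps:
$c = \frac{5}{8}$ ($c = 1 + \frac{1 - 4}{8} = 1 + \frac{1}{8} \left(-3\right) = 1 - \frac{3}{8} = \frac{5}{8} \approx 0.625$)
$n{\left(L \right)} = 3 - 6 L$ ($n{\left(L \right)} = 3 - L 6 = 3 - 6 L$)
$v{\left(Y \right)} = \frac{3}{4}$ ($v{\left(Y \right)} = \left(Y - Y\right) - \left(3 - \frac{15}{4}\right) = 0 - \left(3 - \frac{15}{4}\right) = 0 - - \frac{3}{4} = 0 + \frac{3}{4} = \frac{3}{4}$)
$\left(v{\left(13 \right)} + \left(\left(-5\right) 3 + 5\right)\right)^{2} = \left(\frac{3}{4} + \left(\left(-5\right) 3 + 5\right)\right)^{2} = \left(\frac{3}{4} + \left(-15 + 5\right)\right)^{2} = \left(\frac{3}{4} - 10\right)^{2} = \left(- \frac{37}{4}\right)^{2} = \frac{1369}{16}$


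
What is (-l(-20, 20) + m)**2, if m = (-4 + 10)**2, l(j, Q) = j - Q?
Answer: 5776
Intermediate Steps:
m = 36 (m = 6**2 = 36)
(-l(-20, 20) + m)**2 = (-(-20 - 1*20) + 36)**2 = (-(-20 - 20) + 36)**2 = (-1*(-40) + 36)**2 = (40 + 36)**2 = 76**2 = 5776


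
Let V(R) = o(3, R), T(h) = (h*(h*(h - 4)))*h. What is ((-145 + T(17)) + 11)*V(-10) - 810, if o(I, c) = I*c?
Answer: -1912860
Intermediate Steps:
T(h) = h³*(-4 + h) (T(h) = (h*(h*(-4 + h)))*h = (h²*(-4 + h))*h = h³*(-4 + h))
V(R) = 3*R
((-145 + T(17)) + 11)*V(-10) - 810 = ((-145 + 17³*(-4 + 17)) + 11)*(3*(-10)) - 810 = ((-145 + 4913*13) + 11)*(-30) - 810 = ((-145 + 63869) + 11)*(-30) - 810 = (63724 + 11)*(-30) - 810 = 63735*(-30) - 810 = -1912050 - 810 = -1912860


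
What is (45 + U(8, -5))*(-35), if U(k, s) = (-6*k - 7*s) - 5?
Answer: -945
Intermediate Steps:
U(k, s) = -5 - 7*s - 6*k (U(k, s) = (-7*s - 6*k) - 5 = -5 - 7*s - 6*k)
(45 + U(8, -5))*(-35) = (45 + (-5 - 7*(-5) - 6*8))*(-35) = (45 + (-5 + 35 - 48))*(-35) = (45 - 18)*(-35) = 27*(-35) = -945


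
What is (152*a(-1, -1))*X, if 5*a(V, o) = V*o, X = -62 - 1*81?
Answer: -21736/5 ≈ -4347.2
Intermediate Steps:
X = -143 (X = -62 - 81 = -143)
a(V, o) = V*o/5 (a(V, o) = (V*o)/5 = V*o/5)
(152*a(-1, -1))*X = (152*((1/5)*(-1)*(-1)))*(-143) = (152*(1/5))*(-143) = (152/5)*(-143) = -21736/5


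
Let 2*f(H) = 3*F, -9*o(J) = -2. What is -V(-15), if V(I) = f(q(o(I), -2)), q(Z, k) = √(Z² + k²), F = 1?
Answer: -3/2 ≈ -1.5000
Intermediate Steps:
o(J) = 2/9 (o(J) = -⅑*(-2) = 2/9)
f(H) = 3/2 (f(H) = (3*1)/2 = (½)*3 = 3/2)
V(I) = 3/2
-V(-15) = -1*3/2 = -3/2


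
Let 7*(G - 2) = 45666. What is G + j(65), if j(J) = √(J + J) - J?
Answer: 45225/7 + √130 ≈ 6472.1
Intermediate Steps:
G = 45680/7 (G = 2 + (⅐)*45666 = 2 + 45666/7 = 45680/7 ≈ 6525.7)
j(J) = -J + √2*√J (j(J) = √(2*J) - J = √2*√J - J = -J + √2*√J)
G + j(65) = 45680/7 + (-1*65 + √2*√65) = 45680/7 + (-65 + √130) = 45225/7 + √130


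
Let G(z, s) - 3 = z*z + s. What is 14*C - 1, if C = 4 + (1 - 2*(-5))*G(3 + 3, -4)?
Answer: 5445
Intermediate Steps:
G(z, s) = 3 + s + z² (G(z, s) = 3 + (z*z + s) = 3 + (z² + s) = 3 + (s + z²) = 3 + s + z²)
C = 389 (C = 4 + (1 - 2*(-5))*(3 - 4 + (3 + 3)²) = 4 + (1 + 10)*(3 - 4 + 6²) = 4 + 11*(3 - 4 + 36) = 4 + 11*35 = 4 + 385 = 389)
14*C - 1 = 14*389 - 1 = 5446 - 1 = 5445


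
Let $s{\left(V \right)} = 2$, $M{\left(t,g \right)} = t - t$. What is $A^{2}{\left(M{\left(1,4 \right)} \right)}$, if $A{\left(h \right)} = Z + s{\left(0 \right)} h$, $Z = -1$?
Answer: $1$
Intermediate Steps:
$M{\left(t,g \right)} = 0$
$A{\left(h \right)} = -1 + 2 h$
$A^{2}{\left(M{\left(1,4 \right)} \right)} = \left(-1 + 2 \cdot 0\right)^{2} = \left(-1 + 0\right)^{2} = \left(-1\right)^{2} = 1$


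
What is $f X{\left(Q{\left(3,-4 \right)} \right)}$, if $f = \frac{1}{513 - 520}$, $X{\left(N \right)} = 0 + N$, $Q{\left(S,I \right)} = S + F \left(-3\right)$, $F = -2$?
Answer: $- \frac{9}{7} \approx -1.2857$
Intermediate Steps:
$Q{\left(S,I \right)} = 6 + S$ ($Q{\left(S,I \right)} = S - -6 = S + 6 = 6 + S$)
$X{\left(N \right)} = N$
$f = - \frac{1}{7}$ ($f = \frac{1}{-7} = - \frac{1}{7} \approx -0.14286$)
$f X{\left(Q{\left(3,-4 \right)} \right)} = - \frac{6 + 3}{7} = \left(- \frac{1}{7}\right) 9 = - \frac{9}{7}$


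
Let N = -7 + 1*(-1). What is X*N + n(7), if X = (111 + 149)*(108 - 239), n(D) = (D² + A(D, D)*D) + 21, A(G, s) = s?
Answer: 272599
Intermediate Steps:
N = -8 (N = -7 - 1 = -8)
n(D) = 21 + 2*D² (n(D) = (D² + D*D) + 21 = (D² + D²) + 21 = 2*D² + 21 = 21 + 2*D²)
X = -34060 (X = 260*(-131) = -34060)
X*N + n(7) = -34060*(-8) + (21 + 2*7²) = 272480 + (21 + 2*49) = 272480 + (21 + 98) = 272480 + 119 = 272599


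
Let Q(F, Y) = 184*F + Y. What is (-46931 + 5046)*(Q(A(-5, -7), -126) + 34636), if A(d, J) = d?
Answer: -1406917150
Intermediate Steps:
Q(F, Y) = Y + 184*F
(-46931 + 5046)*(Q(A(-5, -7), -126) + 34636) = (-46931 + 5046)*((-126 + 184*(-5)) + 34636) = -41885*((-126 - 920) + 34636) = -41885*(-1046 + 34636) = -41885*33590 = -1406917150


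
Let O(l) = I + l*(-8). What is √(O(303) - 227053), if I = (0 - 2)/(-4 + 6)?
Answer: I*√229478 ≈ 479.04*I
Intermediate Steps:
I = -1 (I = -2/2 = -2*½ = -1)
O(l) = -1 - 8*l (O(l) = -1 + l*(-8) = -1 - 8*l)
√(O(303) - 227053) = √((-1 - 8*303) - 227053) = √((-1 - 2424) - 227053) = √(-2425 - 227053) = √(-229478) = I*√229478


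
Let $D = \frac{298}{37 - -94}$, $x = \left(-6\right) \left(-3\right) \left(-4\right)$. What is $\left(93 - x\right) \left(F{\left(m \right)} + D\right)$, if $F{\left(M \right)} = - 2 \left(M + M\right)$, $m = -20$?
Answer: $\frac{1778370}{131} \approx 13575.0$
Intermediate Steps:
$x = -72$ ($x = 18 \left(-4\right) = -72$)
$F{\left(M \right)} = - 4 M$ ($F{\left(M \right)} = - 2 \cdot 2 M = - 4 M$)
$D = \frac{298}{131}$ ($D = \frac{298}{37 + 94} = \frac{298}{131} \approx 2.2748$)
$\left(93 - x\right) \left(F{\left(m \right)} + D\right) = \left(93 - -72\right) \left(\left(-4\right) \left(-20\right) + \frac{298}{131}\right) = \left(93 + 72\right) \left(80 + \frac{298}{131}\right) = 165 \cdot \frac{10778}{131} = \frac{1778370}{131}$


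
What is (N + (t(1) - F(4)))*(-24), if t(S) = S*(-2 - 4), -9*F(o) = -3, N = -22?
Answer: 680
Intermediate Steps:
F(o) = ⅓ (F(o) = -⅑*(-3) = ⅓)
t(S) = -6*S (t(S) = S*(-6) = -6*S)
(N + (t(1) - F(4)))*(-24) = (-22 + (-6*1 - 1*⅓))*(-24) = (-22 + (-6 - ⅓))*(-24) = (-22 - 19/3)*(-24) = -85/3*(-24) = 680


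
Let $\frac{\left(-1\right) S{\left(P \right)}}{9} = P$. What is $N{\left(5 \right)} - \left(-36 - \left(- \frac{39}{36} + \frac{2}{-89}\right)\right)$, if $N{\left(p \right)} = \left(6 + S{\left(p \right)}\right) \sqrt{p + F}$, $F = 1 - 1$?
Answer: $\frac{37267}{1068} - 39 \sqrt{5} \approx -52.312$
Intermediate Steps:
$S{\left(P \right)} = - 9 P$
$F = 0$
$N{\left(p \right)} = \sqrt{p} \left(6 - 9 p\right)$ ($N{\left(p \right)} = \left(6 - 9 p\right) \sqrt{p + 0} = \left(6 - 9 p\right) \sqrt{p} = \sqrt{p} \left(6 - 9 p\right)$)
$N{\left(5 \right)} - \left(-36 - \left(- \frac{39}{36} + \frac{2}{-89}\right)\right) = \sqrt{5} \left(6 - 45\right) - \left(-36 - \left(- \frac{39}{36} + \frac{2}{-89}\right)\right) = \sqrt{5} \left(6 - 45\right) - \left(-36 - \left(\left(-39\right) \frac{1}{36} + 2 \left(- \frac{1}{89}\right)\right)\right) = \sqrt{5} \left(-39\right) - \left(-36 - \left(- \frac{13}{12} - \frac{2}{89}\right)\right) = - 39 \sqrt{5} - \left(-36 - - \frac{1181}{1068}\right) = - 39 \sqrt{5} - \left(-36 + \frac{1181}{1068}\right) = - 39 \sqrt{5} - - \frac{37267}{1068} = - 39 \sqrt{5} + \frac{37267}{1068} = \frac{37267}{1068} - 39 \sqrt{5}$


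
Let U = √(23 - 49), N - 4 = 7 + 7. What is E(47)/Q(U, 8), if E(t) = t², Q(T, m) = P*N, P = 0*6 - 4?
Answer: -2209/72 ≈ -30.681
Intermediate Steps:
N = 18 (N = 4 + (7 + 7) = 4 + 14 = 18)
U = I*√26 (U = √(-26) = I*√26 ≈ 5.099*I)
P = -4 (P = 0 - 4 = -4)
Q(T, m) = -72 (Q(T, m) = -4*18 = -72)
E(47)/Q(U, 8) = 47²/(-72) = 2209*(-1/72) = -2209/72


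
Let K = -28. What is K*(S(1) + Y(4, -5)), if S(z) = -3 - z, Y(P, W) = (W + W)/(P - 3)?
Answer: 392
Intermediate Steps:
Y(P, W) = 2*W/(-3 + P) (Y(P, W) = (2*W)/(-3 + P) = 2*W/(-3 + P))
K*(S(1) + Y(4, -5)) = -28*((-3 - 1*1) + 2*(-5)/(-3 + 4)) = -28*((-3 - 1) + 2*(-5)/1) = -28*(-4 + 2*(-5)*1) = -28*(-4 - 10) = -28*(-14) = 392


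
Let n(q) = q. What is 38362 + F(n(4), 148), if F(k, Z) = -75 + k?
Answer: 38291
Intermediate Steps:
38362 + F(n(4), 148) = 38362 + (-75 + 4) = 38362 - 71 = 38291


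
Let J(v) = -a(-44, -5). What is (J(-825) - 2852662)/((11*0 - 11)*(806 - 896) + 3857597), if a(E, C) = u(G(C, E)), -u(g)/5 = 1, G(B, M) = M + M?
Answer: -2852657/3858587 ≈ -0.73930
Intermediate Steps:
G(B, M) = 2*M
u(g) = -5 (u(g) = -5*1 = -5)
a(E, C) = -5
J(v) = 5 (J(v) = -1*(-5) = 5)
(J(-825) - 2852662)/((11*0 - 11)*(806 - 896) + 3857597) = (5 - 2852662)/((11*0 - 11)*(806 - 896) + 3857597) = -2852657/((0 - 11)*(-90) + 3857597) = -2852657/(-11*(-90) + 3857597) = -2852657/(990 + 3857597) = -2852657/3858587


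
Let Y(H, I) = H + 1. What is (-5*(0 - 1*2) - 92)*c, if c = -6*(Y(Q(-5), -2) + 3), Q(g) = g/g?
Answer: 2460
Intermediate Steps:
Q(g) = 1
Y(H, I) = 1 + H
c = -30 (c = -6*((1 + 1) + 3) = -6*(2 + 3) = -6*5 = -30)
(-5*(0 - 1*2) - 92)*c = (-5*(0 - 1*2) - 92)*(-30) = (-5*(0 - 2) - 92)*(-30) = (-5*(-2) - 92)*(-30) = (10 - 92)*(-30) = -82*(-30) = 2460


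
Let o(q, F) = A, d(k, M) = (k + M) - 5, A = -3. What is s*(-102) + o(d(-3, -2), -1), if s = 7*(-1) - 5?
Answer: 1221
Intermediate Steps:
d(k, M) = -5 + M + k (d(k, M) = (M + k) - 5 = -5 + M + k)
o(q, F) = -3
s = -12 (s = -7 - 5 = -12)
s*(-102) + o(d(-3, -2), -1) = -12*(-102) - 3 = 1224 - 3 = 1221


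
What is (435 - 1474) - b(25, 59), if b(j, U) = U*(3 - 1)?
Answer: -1157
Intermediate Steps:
b(j, U) = 2*U (b(j, U) = U*2 = 2*U)
(435 - 1474) - b(25, 59) = (435 - 1474) - 2*59 = -1039 - 1*118 = -1039 - 118 = -1157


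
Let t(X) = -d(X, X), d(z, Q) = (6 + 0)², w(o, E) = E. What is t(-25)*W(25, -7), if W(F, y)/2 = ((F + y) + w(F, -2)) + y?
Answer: -648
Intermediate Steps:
d(z, Q) = 36 (d(z, Q) = 6² = 36)
t(X) = -36 (t(X) = -1*36 = -36)
W(F, y) = -4 + 2*F + 4*y (W(F, y) = 2*(((F + y) - 2) + y) = 2*((-2 + F + y) + y) = 2*(-2 + F + 2*y) = -4 + 2*F + 4*y)
t(-25)*W(25, -7) = -36*(-4 + 2*25 + 4*(-7)) = -36*(-4 + 50 - 28) = -36*18 = -648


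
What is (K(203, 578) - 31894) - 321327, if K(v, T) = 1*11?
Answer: -353210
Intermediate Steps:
K(v, T) = 11
(K(203, 578) - 31894) - 321327 = (11 - 31894) - 321327 = -31883 - 321327 = -353210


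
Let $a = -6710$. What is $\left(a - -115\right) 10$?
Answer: $-65950$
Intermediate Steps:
$\left(a - -115\right) 10 = \left(-6710 - -115\right) 10 = \left(-6710 + 115\right) 10 = \left(-6595\right) 10 = -65950$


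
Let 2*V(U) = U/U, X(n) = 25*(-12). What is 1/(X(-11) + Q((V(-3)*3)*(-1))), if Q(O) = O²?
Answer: -4/1191 ≈ -0.0033585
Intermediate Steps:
X(n) = -300
V(U) = ½ (V(U) = (U/U)/2 = (½)*1 = ½)
1/(X(-11) + Q((V(-3)*3)*(-1))) = 1/(-300 + (((½)*3)*(-1))²) = 1/(-300 + ((3/2)*(-1))²) = 1/(-300 + (-3/2)²) = 1/(-300 + 9/4) = 1/(-1191/4) = -4/1191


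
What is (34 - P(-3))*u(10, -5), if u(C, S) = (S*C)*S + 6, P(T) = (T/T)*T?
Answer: 9472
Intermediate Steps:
P(T) = T (P(T) = 1*T = T)
u(C, S) = 6 + C*S² (u(C, S) = (C*S)*S + 6 = C*S² + 6 = 6 + C*S²)
(34 - P(-3))*u(10, -5) = (34 - 1*(-3))*(6 + 10*(-5)²) = (34 + 3)*(6 + 10*25) = 37*(6 + 250) = 37*256 = 9472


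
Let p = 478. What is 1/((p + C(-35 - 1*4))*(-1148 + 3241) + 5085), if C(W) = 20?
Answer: 1/1047399 ≈ 9.5475e-7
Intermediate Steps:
1/((p + C(-35 - 1*4))*(-1148 + 3241) + 5085) = 1/((478 + 20)*(-1148 + 3241) + 5085) = 1/(498*2093 + 5085) = 1/(1042314 + 5085) = 1/1047399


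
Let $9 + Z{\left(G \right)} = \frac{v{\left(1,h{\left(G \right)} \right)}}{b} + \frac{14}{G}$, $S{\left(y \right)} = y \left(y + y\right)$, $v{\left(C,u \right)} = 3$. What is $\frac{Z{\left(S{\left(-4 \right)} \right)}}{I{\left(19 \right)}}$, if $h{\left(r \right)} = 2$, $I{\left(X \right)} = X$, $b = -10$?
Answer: $- \frac{709}{1520} \approx -0.46645$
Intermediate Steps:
$S{\left(y \right)} = 2 y^{2}$ ($S{\left(y \right)} = y 2 y = 2 y^{2}$)
$Z{\left(G \right)} = - \frac{93}{10} + \frac{14}{G}$ ($Z{\left(G \right)} = -9 + \left(\frac{3}{-10} + \frac{14}{G}\right) = -9 + \left(3 \left(- \frac{1}{10}\right) + \frac{14}{G}\right) = -9 - \left(\frac{3}{10} - \frac{14}{G}\right) = - \frac{93}{10} + \frac{14}{G}$)
$\frac{Z{\left(S{\left(-4 \right)} \right)}}{I{\left(19 \right)}} = \frac{- \frac{93}{10} + \frac{14}{2 \left(-4\right)^{2}}}{19} = \left(- \frac{93}{10} + \frac{14}{2 \cdot 16}\right) \frac{1}{19} = \left(- \frac{93}{10} + \frac{14}{32}\right) \frac{1}{19} = \left(- \frac{93}{10} + 14 \cdot \frac{1}{32}\right) \frac{1}{19} = \left(- \frac{93}{10} + \frac{7}{16}\right) \frac{1}{19} = \left(- \frac{709}{80}\right) \frac{1}{19} = - \frac{709}{1520}$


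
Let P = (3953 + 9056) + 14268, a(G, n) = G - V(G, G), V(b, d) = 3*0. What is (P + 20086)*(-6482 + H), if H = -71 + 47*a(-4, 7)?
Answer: -319273983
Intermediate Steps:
V(b, d) = 0
a(G, n) = G (a(G, n) = G - 1*0 = G + 0 = G)
P = 27277 (P = 13009 + 14268 = 27277)
H = -259 (H = -71 + 47*(-4) = -71 - 188 = -259)
(P + 20086)*(-6482 + H) = (27277 + 20086)*(-6482 - 259) = 47363*(-6741) = -319273983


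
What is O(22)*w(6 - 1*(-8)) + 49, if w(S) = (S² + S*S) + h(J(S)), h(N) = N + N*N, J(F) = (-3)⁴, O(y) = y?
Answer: 154797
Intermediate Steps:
J(F) = 81
h(N) = N + N²
w(S) = 6642 + 2*S² (w(S) = (S² + S*S) + 81*(1 + 81) = (S² + S²) + 81*82 = 2*S² + 6642 = 6642 + 2*S²)
O(22)*w(6 - 1*(-8)) + 49 = 22*(6642 + 2*(6 - 1*(-8))²) + 49 = 22*(6642 + 2*(6 + 8)²) + 49 = 22*(6642 + 2*14²) + 49 = 22*(6642 + 2*196) + 49 = 22*(6642 + 392) + 49 = 22*7034 + 49 = 154748 + 49 = 154797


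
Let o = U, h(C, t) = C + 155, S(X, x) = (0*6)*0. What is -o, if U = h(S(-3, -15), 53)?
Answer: -155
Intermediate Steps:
S(X, x) = 0 (S(X, x) = 0*0 = 0)
h(C, t) = 155 + C
U = 155 (U = 155 + 0 = 155)
o = 155
-o = -1*155 = -155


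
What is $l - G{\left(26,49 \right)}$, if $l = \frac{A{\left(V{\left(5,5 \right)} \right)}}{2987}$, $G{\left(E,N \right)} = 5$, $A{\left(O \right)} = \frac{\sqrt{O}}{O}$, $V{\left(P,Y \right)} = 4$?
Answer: $- \frac{29869}{5974} \approx -4.9998$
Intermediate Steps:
$A{\left(O \right)} = \frac{1}{\sqrt{O}}$
$l = \frac{1}{5974}$ ($l = \frac{1}{2 \cdot 2987} = \frac{1}{2} \cdot \frac{1}{2987} = \frac{1}{5974} \approx 0.00016739$)
$l - G{\left(26,49 \right)} = \frac{1}{5974} - 5 = - \frac{29869}{5974}$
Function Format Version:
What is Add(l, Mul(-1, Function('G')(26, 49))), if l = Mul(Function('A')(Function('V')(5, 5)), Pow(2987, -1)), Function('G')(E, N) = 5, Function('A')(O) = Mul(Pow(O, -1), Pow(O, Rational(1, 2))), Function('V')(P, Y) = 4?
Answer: Rational(-29869, 5974) ≈ -4.9998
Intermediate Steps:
Function('A')(O) = Pow(O, Rational(-1, 2))
l = Rational(1, 5974) (l = Mul(Pow(4, Rational(-1, 2)), Pow(2987, -1)) = Mul(Rational(1, 2), Rational(1, 2987)) = Rational(1, 5974) ≈ 0.00016739)
Add(l, Mul(-1, Function('G')(26, 49))) = Add(Rational(1, 5974), Mul(-1, 5)) = Add(Rational(1, 5974), -5) = Rational(-29869, 5974)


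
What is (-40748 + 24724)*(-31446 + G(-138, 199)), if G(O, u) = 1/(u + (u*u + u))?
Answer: 20155124253272/39999 ≈ 5.0389e+8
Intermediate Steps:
G(O, u) = 1/(u² + 2*u) (G(O, u) = 1/(u + (u² + u)) = 1/(u + (u + u²)) = 1/(u² + 2*u))
(-40748 + 24724)*(-31446 + G(-138, 199)) = (-40748 + 24724)*(-31446 + 1/(199*(2 + 199))) = -16024*(-31446 + (1/199)/201) = -16024*(-31446 + (1/199)*(1/201)) = -16024*(-31446 + 1/39999) = -16024*(-1257808553/39999) = 20155124253272/39999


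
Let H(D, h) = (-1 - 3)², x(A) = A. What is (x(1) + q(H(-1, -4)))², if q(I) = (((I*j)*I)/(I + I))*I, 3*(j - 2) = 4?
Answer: 1646089/9 ≈ 1.8290e+5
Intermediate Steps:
j = 10/3 (j = 2 + (⅓)*4 = 2 + 4/3 = 10/3 ≈ 3.3333)
H(D, h) = 16 (H(D, h) = (-4)² = 16)
q(I) = 5*I²/3 (q(I) = (((I*(10/3))*I)/(I + I))*I = (((10*I/3)*I)/((2*I)))*I = ((10*I²/3)*(1/(2*I)))*I = (5*I/3)*I = 5*I²/3)
(x(1) + q(H(-1, -4)))² = (1 + (5/3)*16²)² = (1 + (5/3)*256)² = (1 + 1280/3)² = (1283/3)² = 1646089/9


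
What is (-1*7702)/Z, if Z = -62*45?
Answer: 3851/1395 ≈ 2.7606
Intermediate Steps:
Z = -2790
(-1*7702)/Z = -1*7702/(-2790) = -7702*(-1/2790) = 3851/1395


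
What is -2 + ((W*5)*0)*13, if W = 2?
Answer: -2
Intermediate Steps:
-2 + ((W*5)*0)*13 = -2 + ((2*5)*0)*13 = -2 + (10*0)*13 = -2 + 0*13 = -2 + 0 = -2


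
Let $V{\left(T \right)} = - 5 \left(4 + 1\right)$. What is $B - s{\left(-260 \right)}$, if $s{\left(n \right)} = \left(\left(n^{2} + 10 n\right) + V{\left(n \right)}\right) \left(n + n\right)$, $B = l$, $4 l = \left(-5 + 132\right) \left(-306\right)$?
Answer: $\frac{67554569}{2} \approx 3.3777 \cdot 10^{7}$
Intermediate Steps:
$V{\left(T \right)} = -25$ ($V{\left(T \right)} = \left(-5\right) 5 = -25$)
$l = - \frac{19431}{2}$ ($l = \frac{\left(-5 + 132\right) \left(-306\right)}{4} = \frac{127 \left(-306\right)}{4} = \frac{1}{4} \left(-38862\right) = - \frac{19431}{2} \approx -9715.5$)
$B = - \frac{19431}{2} \approx -9715.5$
$s{\left(n \right)} = 2 n \left(-25 + n^{2} + 10 n\right)$ ($s{\left(n \right)} = \left(\left(n^{2} + 10 n\right) - 25\right) \left(n + n\right) = \left(-25 + n^{2} + 10 n\right) 2 n = 2 n \left(-25 + n^{2} + 10 n\right)$)
$B - s{\left(-260 \right)} = - \frac{19431}{2} - 2 \left(-260\right) \left(-25 + \left(-260\right)^{2} + 10 \left(-260\right)\right) = - \frac{19431}{2} - 2 \left(-260\right) \left(-25 + 67600 - 2600\right) = - \frac{19431}{2} - 2 \left(-260\right) 64975 = - \frac{19431}{2} - -33787000 = - \frac{19431}{2} + 33787000 = \frac{67554569}{2}$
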